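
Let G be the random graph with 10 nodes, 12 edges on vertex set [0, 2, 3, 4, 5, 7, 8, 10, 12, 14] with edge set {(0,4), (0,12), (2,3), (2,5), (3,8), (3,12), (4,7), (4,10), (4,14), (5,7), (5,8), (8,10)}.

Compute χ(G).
Clique number ω(G) = 2 (lower bound: χ ≥ ω).
Odd cycle [4, 7, 5, 8, 10] needs 3 colors (χ ≥ 3).
The coloring below uses 3 colors, so χ(G) = 3.
A valid 3-coloring: color 1: [2, 4, 8, 12]; color 2: [0, 3, 5, 10, 14]; color 3: [7].

χ(G) = 3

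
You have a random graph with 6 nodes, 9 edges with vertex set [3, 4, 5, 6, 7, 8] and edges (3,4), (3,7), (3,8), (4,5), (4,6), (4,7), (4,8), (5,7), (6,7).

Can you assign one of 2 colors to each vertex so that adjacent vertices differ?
No, G is not 2-colorable

The clique on vertices [3, 4, 8] has size 3 > 2, so it alone needs 3 colors.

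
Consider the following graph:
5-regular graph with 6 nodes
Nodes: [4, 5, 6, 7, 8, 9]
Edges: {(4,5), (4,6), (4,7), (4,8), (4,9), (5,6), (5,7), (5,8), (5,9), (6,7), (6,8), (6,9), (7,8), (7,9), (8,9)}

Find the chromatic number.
χ(G) = 6

Clique number ω(G) = 6 (lower bound: χ ≥ ω).
The clique on [4, 5, 6, 7, 8, 9] has size 6, forcing χ ≥ 6, and the coloring below uses 6 colors, so χ(G) = 6.
A valid 6-coloring: color 1: [7]; color 2: [9]; color 3: [4]; color 4: [8]; color 5: [5]; color 6: [6].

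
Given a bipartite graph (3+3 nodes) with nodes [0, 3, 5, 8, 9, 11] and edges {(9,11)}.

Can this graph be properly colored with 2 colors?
A valid 2-coloring: color 1: [0, 3, 5, 8, 9]; color 2: [11].
(χ(G) = 2 ≤ 2.)

Yes, G is 2-colorable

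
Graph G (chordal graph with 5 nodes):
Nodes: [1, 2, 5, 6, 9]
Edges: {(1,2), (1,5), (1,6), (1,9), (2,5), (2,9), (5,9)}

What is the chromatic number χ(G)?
Clique number ω(G) = 4 (lower bound: χ ≥ ω).
The clique on [1, 2, 5, 9] has size 4, forcing χ ≥ 4, and the coloring below uses 4 colors, so χ(G) = 4.
A valid 4-coloring: color 1: [1]; color 2: [6, 9]; color 3: [5]; color 4: [2].

χ(G) = 4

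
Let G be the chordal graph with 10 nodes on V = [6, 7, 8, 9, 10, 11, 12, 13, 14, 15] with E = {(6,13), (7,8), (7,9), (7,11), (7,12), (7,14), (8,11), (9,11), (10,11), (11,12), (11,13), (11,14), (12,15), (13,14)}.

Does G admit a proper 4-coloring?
Yes, G is 4-colorable

A valid 4-coloring: color 1: [6, 11, 15]; color 2: [7, 10, 13]; color 3: [8, 9, 12, 14].
(χ(G) = 3 ≤ 4.)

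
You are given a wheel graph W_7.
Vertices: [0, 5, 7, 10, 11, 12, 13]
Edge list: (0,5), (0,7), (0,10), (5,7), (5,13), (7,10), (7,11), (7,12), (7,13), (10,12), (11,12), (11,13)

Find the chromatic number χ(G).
χ(G) = 3

Clique number ω(G) = 3 (lower bound: χ ≥ ω).
The clique on [0, 7, 10] has size 3, forcing χ ≥ 3, and the coloring below uses 3 colors, so χ(G) = 3.
A valid 3-coloring: color 1: [7]; color 2: [5, 10, 11]; color 3: [0, 12, 13].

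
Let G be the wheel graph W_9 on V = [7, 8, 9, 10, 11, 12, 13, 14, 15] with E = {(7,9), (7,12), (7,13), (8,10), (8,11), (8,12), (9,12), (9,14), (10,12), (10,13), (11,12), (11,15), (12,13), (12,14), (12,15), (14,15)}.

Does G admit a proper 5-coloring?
A valid 5-coloring: color 1: [12]; color 2: [7, 10, 11, 14]; color 3: [8, 9, 13, 15].
(χ(G) = 3 ≤ 5.)

Yes, G is 5-colorable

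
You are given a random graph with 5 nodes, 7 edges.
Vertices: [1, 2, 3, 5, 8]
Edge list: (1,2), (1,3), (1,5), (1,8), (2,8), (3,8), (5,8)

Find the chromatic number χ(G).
χ(G) = 3

Clique number ω(G) = 3 (lower bound: χ ≥ ω).
The clique on [1, 2, 8] has size 3, forcing χ ≥ 3, and the coloring below uses 3 colors, so χ(G) = 3.
A valid 3-coloring: color 1: [8]; color 2: [1]; color 3: [2, 3, 5].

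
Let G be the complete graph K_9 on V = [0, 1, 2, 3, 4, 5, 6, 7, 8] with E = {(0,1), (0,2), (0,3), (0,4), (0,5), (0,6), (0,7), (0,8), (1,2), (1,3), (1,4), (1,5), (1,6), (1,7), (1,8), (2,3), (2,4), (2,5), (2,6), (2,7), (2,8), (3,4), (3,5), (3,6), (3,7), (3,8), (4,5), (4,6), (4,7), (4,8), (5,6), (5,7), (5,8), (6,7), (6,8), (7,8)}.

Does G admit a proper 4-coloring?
No, G is not 4-colorable

The clique on vertices [0, 1, 2, 3, 4, 5, 6, 7, 8] has size 9 > 4, so it alone needs 9 colors.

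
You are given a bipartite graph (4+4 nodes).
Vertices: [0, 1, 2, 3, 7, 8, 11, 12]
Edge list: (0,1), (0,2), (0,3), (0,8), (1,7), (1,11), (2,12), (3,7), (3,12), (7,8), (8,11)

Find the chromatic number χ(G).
χ(G) = 2

Clique number ω(G) = 2 (lower bound: χ ≥ ω).
The graph is bipartite (no odd cycle), so 2 colors suffice: χ(G) = 2.
A valid 2-coloring: color 1: [0, 7, 11, 12]; color 2: [1, 2, 3, 8].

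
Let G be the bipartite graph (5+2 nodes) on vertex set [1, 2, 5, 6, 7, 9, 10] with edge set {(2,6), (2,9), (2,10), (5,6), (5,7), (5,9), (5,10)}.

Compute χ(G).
χ(G) = 2

Clique number ω(G) = 2 (lower bound: χ ≥ ω).
The graph is bipartite (no odd cycle), so 2 colors suffice: χ(G) = 2.
A valid 2-coloring: color 1: [1, 2, 5]; color 2: [6, 7, 9, 10].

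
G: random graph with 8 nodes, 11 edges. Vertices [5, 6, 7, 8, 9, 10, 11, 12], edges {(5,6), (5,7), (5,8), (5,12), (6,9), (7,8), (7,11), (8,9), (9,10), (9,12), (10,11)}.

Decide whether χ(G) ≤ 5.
Yes, G is 5-colorable

A valid 5-coloring: color 1: [5, 9, 11]; color 2: [6, 8, 10, 12]; color 3: [7].
(χ(G) = 3 ≤ 5.)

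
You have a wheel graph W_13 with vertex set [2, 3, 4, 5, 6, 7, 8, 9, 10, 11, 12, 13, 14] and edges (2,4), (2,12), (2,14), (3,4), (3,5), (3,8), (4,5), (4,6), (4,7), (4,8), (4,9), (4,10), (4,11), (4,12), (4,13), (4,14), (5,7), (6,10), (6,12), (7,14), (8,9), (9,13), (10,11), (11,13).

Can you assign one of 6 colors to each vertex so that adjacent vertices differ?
A valid 6-coloring: color 1: [4]; color 2: [2, 3, 6, 7, 9, 11]; color 3: [5, 8, 10, 12, 13, 14].
(χ(G) = 3 ≤ 6.)

Yes, G is 6-colorable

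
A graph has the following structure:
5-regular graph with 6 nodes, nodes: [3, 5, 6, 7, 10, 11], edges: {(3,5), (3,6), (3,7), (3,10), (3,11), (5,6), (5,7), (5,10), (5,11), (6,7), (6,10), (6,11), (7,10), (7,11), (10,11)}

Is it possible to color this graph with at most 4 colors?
No, G is not 4-colorable

The clique on vertices [3, 5, 6, 7, 10, 11] has size 6 > 4, so it alone needs 6 colors.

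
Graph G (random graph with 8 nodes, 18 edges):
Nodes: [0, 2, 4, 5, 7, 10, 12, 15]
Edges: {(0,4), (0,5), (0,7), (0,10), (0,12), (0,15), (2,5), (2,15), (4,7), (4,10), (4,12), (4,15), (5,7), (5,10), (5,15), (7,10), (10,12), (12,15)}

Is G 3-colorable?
The clique on vertices [0, 4, 10, 12] has size 4 > 3, so it alone needs 4 colors.

No, G is not 3-colorable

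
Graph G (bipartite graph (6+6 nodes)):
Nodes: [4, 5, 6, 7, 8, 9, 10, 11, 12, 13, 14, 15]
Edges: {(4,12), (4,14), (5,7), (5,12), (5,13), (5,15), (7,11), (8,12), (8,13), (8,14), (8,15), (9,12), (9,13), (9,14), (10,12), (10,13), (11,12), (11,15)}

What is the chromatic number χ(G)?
Clique number ω(G) = 2 (lower bound: χ ≥ ω).
The graph is bipartite (no odd cycle), so 2 colors suffice: χ(G) = 2.
A valid 2-coloring: color 1: [6, 7, 12, 13, 14, 15]; color 2: [4, 5, 8, 9, 10, 11].

χ(G) = 2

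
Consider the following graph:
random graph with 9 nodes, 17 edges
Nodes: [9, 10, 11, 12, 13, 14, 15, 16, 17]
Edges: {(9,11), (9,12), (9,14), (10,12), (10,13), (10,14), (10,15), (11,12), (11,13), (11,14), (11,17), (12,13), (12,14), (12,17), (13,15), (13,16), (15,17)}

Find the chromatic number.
χ(G) = 4

Clique number ω(G) = 4 (lower bound: χ ≥ ω).
The clique on [9, 11, 12, 14] has size 4, forcing χ ≥ 4, and the coloring below uses 4 colors, so χ(G) = 4.
A valid 4-coloring: color 1: [12, 15, 16]; color 2: [13, 14, 17]; color 3: [10, 11]; color 4: [9].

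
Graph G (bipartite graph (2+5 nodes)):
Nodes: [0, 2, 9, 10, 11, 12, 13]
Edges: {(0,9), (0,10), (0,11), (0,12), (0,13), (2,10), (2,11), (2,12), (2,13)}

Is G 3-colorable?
A valid 3-coloring: color 1: [0, 2]; color 2: [9, 10, 11, 12, 13].
(χ(G) = 2 ≤ 3.)

Yes, G is 3-colorable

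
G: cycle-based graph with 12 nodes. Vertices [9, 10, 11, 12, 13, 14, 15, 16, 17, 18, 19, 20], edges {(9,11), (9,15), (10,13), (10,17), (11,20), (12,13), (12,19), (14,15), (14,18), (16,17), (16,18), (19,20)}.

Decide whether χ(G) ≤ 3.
A valid 3-coloring: color 1: [11, 13, 15, 17, 18, 19]; color 2: [9, 10, 12, 14, 16, 20].
(χ(G) = 2 ≤ 3.)

Yes, G is 3-colorable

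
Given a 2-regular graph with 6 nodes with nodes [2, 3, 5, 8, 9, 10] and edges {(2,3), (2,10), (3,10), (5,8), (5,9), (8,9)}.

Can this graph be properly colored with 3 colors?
A valid 3-coloring: color 1: [2, 5]; color 2: [9, 10]; color 3: [3, 8].
(χ(G) = 3 ≤ 3.)

Yes, G is 3-colorable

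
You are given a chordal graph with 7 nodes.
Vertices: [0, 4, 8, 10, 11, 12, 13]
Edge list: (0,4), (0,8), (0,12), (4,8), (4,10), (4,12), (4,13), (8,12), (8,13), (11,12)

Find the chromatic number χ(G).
χ(G) = 4

Clique number ω(G) = 4 (lower bound: χ ≥ ω).
The clique on [0, 4, 8, 12] has size 4, forcing χ ≥ 4, and the coloring below uses 4 colors, so χ(G) = 4.
A valid 4-coloring: color 1: [4, 11]; color 2: [10, 12, 13]; color 3: [8]; color 4: [0].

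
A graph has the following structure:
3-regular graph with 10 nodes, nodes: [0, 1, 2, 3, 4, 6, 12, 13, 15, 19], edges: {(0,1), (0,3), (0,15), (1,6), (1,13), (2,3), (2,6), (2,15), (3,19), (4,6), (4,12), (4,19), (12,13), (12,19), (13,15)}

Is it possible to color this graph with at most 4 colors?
A valid 4-coloring: color 1: [3, 6, 13]; color 2: [1, 12, 15]; color 3: [0, 2, 19]; color 4: [4].
(χ(G) = 3 ≤ 4.)

Yes, G is 4-colorable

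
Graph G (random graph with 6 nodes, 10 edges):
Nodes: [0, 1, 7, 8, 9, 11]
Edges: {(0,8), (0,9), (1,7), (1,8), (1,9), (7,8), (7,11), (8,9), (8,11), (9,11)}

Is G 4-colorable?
Yes, G is 4-colorable

A valid 4-coloring: color 1: [8]; color 2: [7, 9]; color 3: [0, 1, 11].
(χ(G) = 3 ≤ 4.)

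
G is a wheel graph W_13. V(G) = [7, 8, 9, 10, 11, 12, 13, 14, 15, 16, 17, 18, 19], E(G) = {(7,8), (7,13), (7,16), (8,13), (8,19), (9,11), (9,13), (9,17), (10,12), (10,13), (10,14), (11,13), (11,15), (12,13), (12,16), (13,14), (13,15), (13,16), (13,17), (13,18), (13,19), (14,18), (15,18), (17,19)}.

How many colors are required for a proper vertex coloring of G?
Clique number ω(G) = 3 (lower bound: χ ≥ ω).
The clique on [7, 13, 16] has size 3, forcing χ ≥ 3, and the coloring below uses 3 colors, so χ(G) = 3.
A valid 3-coloring: color 1: [13]; color 2: [8, 10, 11, 16, 17, 18]; color 3: [7, 9, 12, 14, 15, 19].

χ(G) = 3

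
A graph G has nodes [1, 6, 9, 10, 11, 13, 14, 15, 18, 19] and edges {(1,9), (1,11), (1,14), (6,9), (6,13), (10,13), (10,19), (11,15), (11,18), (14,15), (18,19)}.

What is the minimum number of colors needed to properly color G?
χ(G) = 2

Clique number ω(G) = 2 (lower bound: χ ≥ ω).
The graph is bipartite (no odd cycle), so 2 colors suffice: χ(G) = 2.
A valid 2-coloring: color 1: [9, 11, 13, 14, 19]; color 2: [1, 6, 10, 15, 18].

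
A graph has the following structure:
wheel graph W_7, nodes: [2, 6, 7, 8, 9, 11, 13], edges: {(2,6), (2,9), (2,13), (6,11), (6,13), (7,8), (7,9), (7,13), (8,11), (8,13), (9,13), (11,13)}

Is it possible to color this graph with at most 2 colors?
The clique on vertices [8, 11, 13] has size 3 > 2, so it alone needs 3 colors.

No, G is not 2-colorable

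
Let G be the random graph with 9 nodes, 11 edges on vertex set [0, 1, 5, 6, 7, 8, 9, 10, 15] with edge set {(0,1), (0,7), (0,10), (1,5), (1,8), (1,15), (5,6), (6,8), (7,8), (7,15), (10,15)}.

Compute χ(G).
χ(G) = 2

Clique number ω(G) = 2 (lower bound: χ ≥ ω).
The graph is bipartite (no odd cycle), so 2 colors suffice: χ(G) = 2.
A valid 2-coloring: color 1: [1, 6, 7, 9, 10]; color 2: [0, 5, 8, 15].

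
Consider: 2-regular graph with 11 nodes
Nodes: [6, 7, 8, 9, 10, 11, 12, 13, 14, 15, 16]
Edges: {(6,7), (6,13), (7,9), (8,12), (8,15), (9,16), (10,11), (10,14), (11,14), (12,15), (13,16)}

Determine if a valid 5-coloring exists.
Yes, G is 5-colorable

A valid 5-coloring: color 1: [6, 9, 12, 14]; color 2: [7, 8, 11, 16]; color 3: [10, 13, 15].
(χ(G) = 3 ≤ 5.)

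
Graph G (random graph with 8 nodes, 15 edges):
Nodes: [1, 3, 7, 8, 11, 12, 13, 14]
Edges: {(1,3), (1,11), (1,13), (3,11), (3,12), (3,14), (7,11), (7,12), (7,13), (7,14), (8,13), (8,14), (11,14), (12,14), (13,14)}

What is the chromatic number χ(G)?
χ(G) = 3

Clique number ω(G) = 3 (lower bound: χ ≥ ω).
The clique on [1, 3, 11] has size 3, forcing χ ≥ 3, and the coloring below uses 3 colors, so χ(G) = 3.
A valid 3-coloring: color 1: [1, 14]; color 2: [11, 12, 13]; color 3: [3, 7, 8].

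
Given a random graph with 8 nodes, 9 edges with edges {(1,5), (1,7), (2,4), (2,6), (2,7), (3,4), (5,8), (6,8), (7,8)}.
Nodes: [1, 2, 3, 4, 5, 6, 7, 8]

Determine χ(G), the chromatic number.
Clique number ω(G) = 2 (lower bound: χ ≥ ω).
The graph is bipartite (no odd cycle), so 2 colors suffice: χ(G) = 2.
A valid 2-coloring: color 1: [4, 5, 6, 7]; color 2: [1, 2, 3, 8].

χ(G) = 2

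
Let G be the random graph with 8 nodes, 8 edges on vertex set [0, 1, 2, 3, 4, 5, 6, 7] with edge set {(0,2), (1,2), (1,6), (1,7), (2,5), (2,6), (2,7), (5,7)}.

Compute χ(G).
χ(G) = 3

Clique number ω(G) = 3 (lower bound: χ ≥ ω).
The clique on [1, 2, 6] has size 3, forcing χ ≥ 3, and the coloring below uses 3 colors, so χ(G) = 3.
A valid 3-coloring: color 1: [2, 3, 4]; color 2: [0, 1, 5]; color 3: [6, 7].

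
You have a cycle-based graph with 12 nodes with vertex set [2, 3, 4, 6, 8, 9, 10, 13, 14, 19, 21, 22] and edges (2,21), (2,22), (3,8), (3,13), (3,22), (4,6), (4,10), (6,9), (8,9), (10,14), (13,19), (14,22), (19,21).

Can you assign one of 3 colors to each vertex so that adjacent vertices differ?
Yes, G is 3-colorable

A valid 3-coloring: color 1: [2, 3, 4, 9, 14, 19]; color 2: [6, 8, 10, 13, 21, 22].
(χ(G) = 2 ≤ 3.)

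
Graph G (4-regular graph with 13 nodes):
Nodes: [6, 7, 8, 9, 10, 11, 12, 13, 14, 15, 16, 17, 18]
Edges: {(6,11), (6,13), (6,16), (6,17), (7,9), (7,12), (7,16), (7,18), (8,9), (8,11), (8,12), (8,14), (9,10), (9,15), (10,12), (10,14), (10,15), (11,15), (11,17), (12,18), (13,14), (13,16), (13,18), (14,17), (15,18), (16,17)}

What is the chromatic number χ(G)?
χ(G) = 3

Clique number ω(G) = 3 (lower bound: χ ≥ ω).
The clique on [6, 16, 17] has size 3, forcing χ ≥ 3, and the coloring below uses 3 colors, so χ(G) = 3.
A valid 3-coloring: color 1: [9, 11, 14, 16, 18]; color 2: [7, 8, 10, 13, 17]; color 3: [6, 12, 15].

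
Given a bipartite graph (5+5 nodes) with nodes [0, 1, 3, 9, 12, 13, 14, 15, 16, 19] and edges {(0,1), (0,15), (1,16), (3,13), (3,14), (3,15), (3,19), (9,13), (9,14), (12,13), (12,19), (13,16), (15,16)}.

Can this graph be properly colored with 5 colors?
A valid 5-coloring: color 1: [1, 13, 14, 15, 19]; color 2: [0, 3, 9, 12, 16].
(χ(G) = 2 ≤ 5.)

Yes, G is 5-colorable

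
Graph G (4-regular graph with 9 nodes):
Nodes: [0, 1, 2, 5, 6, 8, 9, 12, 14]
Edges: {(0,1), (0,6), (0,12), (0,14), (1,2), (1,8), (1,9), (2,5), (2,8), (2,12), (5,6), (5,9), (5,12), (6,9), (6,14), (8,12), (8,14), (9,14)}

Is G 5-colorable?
A valid 5-coloring: color 1: [1, 6, 12]; color 2: [0, 5, 8]; color 3: [2, 9]; color 4: [14].
(χ(G) = 4 ≤ 5.)

Yes, G is 5-colorable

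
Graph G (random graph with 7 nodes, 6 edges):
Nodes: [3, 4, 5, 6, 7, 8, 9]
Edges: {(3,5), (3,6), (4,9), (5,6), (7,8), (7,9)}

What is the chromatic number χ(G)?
Clique number ω(G) = 3 (lower bound: χ ≥ ω).
The clique on [3, 5, 6] has size 3, forcing χ ≥ 3, and the coloring below uses 3 colors, so χ(G) = 3.
A valid 3-coloring: color 1: [4, 6, 7]; color 2: [3, 8, 9]; color 3: [5].

χ(G) = 3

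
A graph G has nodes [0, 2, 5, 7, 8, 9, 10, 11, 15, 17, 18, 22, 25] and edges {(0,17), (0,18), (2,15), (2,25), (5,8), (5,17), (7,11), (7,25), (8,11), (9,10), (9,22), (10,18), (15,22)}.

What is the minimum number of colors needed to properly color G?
Clique number ω(G) = 2 (lower bound: χ ≥ ω).
Odd cycle [5, 8, 11, 7, 25, 2, 15, 22, 9, 10, 18, 0, 17] needs 3 colors (χ ≥ 3).
The coloring below uses 3 colors, so χ(G) = 3.
A valid 3-coloring: color 1: [0, 2, 5, 7, 10, 22]; color 2: [8, 9, 15, 17, 18, 25]; color 3: [11].

χ(G) = 3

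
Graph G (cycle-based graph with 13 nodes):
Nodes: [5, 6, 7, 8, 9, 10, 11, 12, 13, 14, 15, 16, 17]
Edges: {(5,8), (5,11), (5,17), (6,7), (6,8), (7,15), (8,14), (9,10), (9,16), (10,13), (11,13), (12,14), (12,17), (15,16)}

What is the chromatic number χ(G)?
Clique number ω(G) = 2 (lower bound: χ ≥ ω).
Odd cycle [8, 14, 12, 17, 5] needs 3 colors (χ ≥ 3).
The coloring below uses 3 colors, so χ(G) = 3.
A valid 3-coloring: color 1: [5, 6, 9, 13, 14, 15]; color 2: [7, 8, 10, 11, 16, 17]; color 3: [12].

χ(G) = 3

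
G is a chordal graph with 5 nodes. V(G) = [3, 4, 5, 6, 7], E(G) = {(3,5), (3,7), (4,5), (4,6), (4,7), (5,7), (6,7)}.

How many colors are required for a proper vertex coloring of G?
χ(G) = 3

Clique number ω(G) = 3 (lower bound: χ ≥ ω).
The clique on [3, 5, 7] has size 3, forcing χ ≥ 3, and the coloring below uses 3 colors, so χ(G) = 3.
A valid 3-coloring: color 1: [7]; color 2: [5, 6]; color 3: [3, 4].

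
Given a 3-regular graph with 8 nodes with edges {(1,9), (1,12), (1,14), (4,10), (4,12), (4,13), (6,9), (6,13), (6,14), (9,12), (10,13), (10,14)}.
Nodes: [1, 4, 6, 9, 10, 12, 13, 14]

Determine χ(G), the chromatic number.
χ(G) = 3

Clique number ω(G) = 3 (lower bound: χ ≥ ω).
The clique on [1, 9, 12] has size 3, forcing χ ≥ 3, and the coloring below uses 3 colors, so χ(G) = 3.
A valid 3-coloring: color 1: [1, 4, 6]; color 2: [12, 13, 14]; color 3: [9, 10].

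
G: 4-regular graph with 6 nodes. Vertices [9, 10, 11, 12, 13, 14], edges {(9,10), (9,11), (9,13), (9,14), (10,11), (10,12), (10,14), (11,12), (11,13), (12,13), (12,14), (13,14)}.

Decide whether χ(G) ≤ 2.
The clique on vertices [9, 10, 11] has size 3 > 2, so it alone needs 3 colors.

No, G is not 2-colorable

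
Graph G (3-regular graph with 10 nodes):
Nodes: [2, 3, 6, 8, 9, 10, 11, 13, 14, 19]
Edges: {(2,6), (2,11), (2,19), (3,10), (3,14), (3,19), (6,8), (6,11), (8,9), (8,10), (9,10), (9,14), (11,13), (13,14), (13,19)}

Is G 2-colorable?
The clique on vertices [2, 6, 11] has size 3 > 2, so it alone needs 3 colors.

No, G is not 2-colorable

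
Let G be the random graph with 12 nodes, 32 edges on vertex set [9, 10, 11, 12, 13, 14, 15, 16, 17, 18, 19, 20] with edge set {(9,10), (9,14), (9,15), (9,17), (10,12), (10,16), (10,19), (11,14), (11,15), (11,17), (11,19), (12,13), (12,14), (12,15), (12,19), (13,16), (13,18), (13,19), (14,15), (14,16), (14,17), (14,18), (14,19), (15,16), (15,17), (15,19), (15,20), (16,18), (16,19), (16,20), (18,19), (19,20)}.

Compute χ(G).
Clique number ω(G) = 4 (lower bound: χ ≥ ω).
The clique on [9, 14, 15, 17] has size 4, forcing χ ≥ 4, and the coloring below uses 4 colors, so χ(G) = 4.
A valid 4-coloring: color 1: [17, 19]; color 2: [10, 13, 14, 20]; color 3: [15, 18]; color 4: [9, 11, 12, 16].

χ(G) = 4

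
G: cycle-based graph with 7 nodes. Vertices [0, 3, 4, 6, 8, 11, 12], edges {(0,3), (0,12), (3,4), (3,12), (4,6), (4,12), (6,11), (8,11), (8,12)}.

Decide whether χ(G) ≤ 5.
Yes, G is 5-colorable

A valid 5-coloring: color 1: [6, 12]; color 2: [3, 11]; color 3: [0, 4, 8].
(χ(G) = 3 ≤ 5.)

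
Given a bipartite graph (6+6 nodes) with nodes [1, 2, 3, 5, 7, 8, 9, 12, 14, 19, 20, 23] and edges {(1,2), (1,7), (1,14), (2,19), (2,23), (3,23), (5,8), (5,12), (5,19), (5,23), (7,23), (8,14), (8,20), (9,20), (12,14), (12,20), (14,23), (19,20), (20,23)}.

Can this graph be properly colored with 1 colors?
No, G is not 1-colorable

Edge (1,2) forces its endpoints to differ, so 1 color is not enough.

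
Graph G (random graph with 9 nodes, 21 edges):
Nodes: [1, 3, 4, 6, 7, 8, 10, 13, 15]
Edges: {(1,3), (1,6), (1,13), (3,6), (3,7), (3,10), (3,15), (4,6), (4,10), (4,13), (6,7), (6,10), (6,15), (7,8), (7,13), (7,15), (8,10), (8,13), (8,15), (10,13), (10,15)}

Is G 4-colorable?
A valid 4-coloring: color 1: [6, 8]; color 2: [1, 7, 10]; color 3: [13, 15]; color 4: [3, 4].
(χ(G) = 4 ≤ 4.)

Yes, G is 4-colorable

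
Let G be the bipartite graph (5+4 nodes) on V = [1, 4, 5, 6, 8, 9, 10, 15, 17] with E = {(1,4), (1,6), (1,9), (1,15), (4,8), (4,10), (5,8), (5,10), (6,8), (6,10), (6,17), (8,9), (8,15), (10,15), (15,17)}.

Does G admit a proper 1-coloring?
No, G is not 1-colorable

Edge (4,8) forces its endpoints to differ, so 1 color is not enough.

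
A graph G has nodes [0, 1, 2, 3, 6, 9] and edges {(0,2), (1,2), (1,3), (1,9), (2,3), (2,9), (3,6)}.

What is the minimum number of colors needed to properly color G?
Clique number ω(G) = 3 (lower bound: χ ≥ ω).
The clique on [1, 2, 9] has size 3, forcing χ ≥ 3, and the coloring below uses 3 colors, so χ(G) = 3.
A valid 3-coloring: color 1: [2, 6]; color 2: [0, 1]; color 3: [3, 9].

χ(G) = 3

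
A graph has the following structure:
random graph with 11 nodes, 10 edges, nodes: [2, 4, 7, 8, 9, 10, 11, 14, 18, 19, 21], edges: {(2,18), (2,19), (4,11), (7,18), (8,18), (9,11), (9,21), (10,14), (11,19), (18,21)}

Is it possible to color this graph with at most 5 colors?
Yes, G is 5-colorable

A valid 5-coloring: color 1: [4, 9, 10, 18, 19]; color 2: [2, 7, 8, 11, 14, 21].
(χ(G) = 2 ≤ 5.)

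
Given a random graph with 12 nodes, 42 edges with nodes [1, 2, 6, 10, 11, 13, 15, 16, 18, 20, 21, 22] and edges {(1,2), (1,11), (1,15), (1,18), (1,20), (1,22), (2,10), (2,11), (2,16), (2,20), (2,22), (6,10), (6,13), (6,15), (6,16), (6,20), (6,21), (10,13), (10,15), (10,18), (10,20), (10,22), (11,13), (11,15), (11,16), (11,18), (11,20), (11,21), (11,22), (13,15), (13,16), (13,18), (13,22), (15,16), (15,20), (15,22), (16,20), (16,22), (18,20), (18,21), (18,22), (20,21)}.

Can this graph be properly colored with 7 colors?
A valid 7-coloring: color 1: [6, 11]; color 2: [20, 22]; color 3: [2, 15, 18]; color 4: [1, 10, 16, 21]; color 5: [13].
(χ(G) = 5 ≤ 7.)

Yes, G is 7-colorable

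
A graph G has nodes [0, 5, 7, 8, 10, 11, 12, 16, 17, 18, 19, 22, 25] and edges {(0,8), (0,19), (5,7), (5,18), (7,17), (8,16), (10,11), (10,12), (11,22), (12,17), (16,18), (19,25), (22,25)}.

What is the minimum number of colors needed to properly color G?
Clique number ω(G) = 2 (lower bound: χ ≥ ω).
Odd cycle [22, 11, 10, 12, 17, 7, 5, 18, 16, 8, 0, 19, 25] needs 3 colors (χ ≥ 3).
The coloring below uses 3 colors, so χ(G) = 3.
A valid 3-coloring: color 1: [5, 10, 16, 17, 19, 22]; color 2: [7, 8, 11, 12, 18, 25]; color 3: [0].

χ(G) = 3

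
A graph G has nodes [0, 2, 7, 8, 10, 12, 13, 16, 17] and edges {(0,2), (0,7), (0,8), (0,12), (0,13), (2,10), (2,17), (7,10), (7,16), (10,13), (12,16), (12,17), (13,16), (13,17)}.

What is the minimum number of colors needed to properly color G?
χ(G) = 2

Clique number ω(G) = 2 (lower bound: χ ≥ ω).
The graph is bipartite (no odd cycle), so 2 colors suffice: χ(G) = 2.
A valid 2-coloring: color 1: [0, 10, 16, 17]; color 2: [2, 7, 8, 12, 13].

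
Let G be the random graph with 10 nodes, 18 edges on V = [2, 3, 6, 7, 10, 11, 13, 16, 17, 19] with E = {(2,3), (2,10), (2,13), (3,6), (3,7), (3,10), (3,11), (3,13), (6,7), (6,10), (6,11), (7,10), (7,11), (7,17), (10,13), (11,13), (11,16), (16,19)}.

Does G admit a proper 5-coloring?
Yes, G is 5-colorable

A valid 5-coloring: color 1: [3, 16, 17]; color 2: [2, 7, 19]; color 3: [10, 11]; color 4: [6, 13].
(χ(G) = 4 ≤ 5.)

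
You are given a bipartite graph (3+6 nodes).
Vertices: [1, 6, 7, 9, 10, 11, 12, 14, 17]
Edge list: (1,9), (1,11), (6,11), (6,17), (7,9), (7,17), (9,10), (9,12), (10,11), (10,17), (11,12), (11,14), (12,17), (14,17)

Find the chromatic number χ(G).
χ(G) = 2

Clique number ω(G) = 2 (lower bound: χ ≥ ω).
The graph is bipartite (no odd cycle), so 2 colors suffice: χ(G) = 2.
A valid 2-coloring: color 1: [9, 11, 17]; color 2: [1, 6, 7, 10, 12, 14].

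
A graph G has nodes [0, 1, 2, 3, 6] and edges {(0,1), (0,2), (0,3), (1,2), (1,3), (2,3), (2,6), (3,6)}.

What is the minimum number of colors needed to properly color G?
Clique number ω(G) = 4 (lower bound: χ ≥ ω).
The clique on [0, 1, 2, 3] has size 4, forcing χ ≥ 4, and the coloring below uses 4 colors, so χ(G) = 4.
A valid 4-coloring: color 1: [3]; color 2: [2]; color 3: [0, 6]; color 4: [1].

χ(G) = 4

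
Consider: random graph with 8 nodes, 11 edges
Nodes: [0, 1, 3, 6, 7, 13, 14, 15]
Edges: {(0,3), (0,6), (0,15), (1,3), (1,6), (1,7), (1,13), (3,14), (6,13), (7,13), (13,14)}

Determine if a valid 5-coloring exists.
A valid 5-coloring: color 1: [0, 13]; color 2: [1, 14, 15]; color 3: [3, 6, 7].
(χ(G) = 3 ≤ 5.)

Yes, G is 5-colorable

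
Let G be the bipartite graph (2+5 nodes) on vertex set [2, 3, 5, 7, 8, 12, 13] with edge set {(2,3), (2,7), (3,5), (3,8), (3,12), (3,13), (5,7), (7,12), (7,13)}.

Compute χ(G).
χ(G) = 2

Clique number ω(G) = 2 (lower bound: χ ≥ ω).
The graph is bipartite (no odd cycle), so 2 colors suffice: χ(G) = 2.
A valid 2-coloring: color 1: [3, 7]; color 2: [2, 5, 8, 12, 13].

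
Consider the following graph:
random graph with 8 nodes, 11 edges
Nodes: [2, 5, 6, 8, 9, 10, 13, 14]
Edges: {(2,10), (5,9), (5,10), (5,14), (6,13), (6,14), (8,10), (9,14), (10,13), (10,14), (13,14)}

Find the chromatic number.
Clique number ω(G) = 3 (lower bound: χ ≥ ω).
The clique on [5, 9, 14] has size 3, forcing χ ≥ 3, and the coloring below uses 3 colors, so χ(G) = 3.
A valid 3-coloring: color 1: [2, 8, 14]; color 2: [6, 9, 10]; color 3: [5, 13].

χ(G) = 3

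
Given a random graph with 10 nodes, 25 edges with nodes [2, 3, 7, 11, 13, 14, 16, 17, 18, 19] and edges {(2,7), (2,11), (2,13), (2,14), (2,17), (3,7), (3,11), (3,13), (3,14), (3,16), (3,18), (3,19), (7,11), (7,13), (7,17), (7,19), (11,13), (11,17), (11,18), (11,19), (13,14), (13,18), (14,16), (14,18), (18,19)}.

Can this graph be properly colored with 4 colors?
Yes, G is 4-colorable

A valid 4-coloring: color 1: [11, 14]; color 2: [2, 3]; color 3: [13, 16, 17, 19]; color 4: [7, 18].
(χ(G) = 4 ≤ 4.)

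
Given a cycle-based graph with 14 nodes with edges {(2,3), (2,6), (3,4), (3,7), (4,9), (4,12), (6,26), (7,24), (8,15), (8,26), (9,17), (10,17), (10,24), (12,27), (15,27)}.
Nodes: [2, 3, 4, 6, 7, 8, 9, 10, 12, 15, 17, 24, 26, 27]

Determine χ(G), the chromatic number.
χ(G) = 3

Clique number ω(G) = 2 (lower bound: χ ≥ ω).
Odd cycle [2, 6, 26, 8, 15, 27, 12, 4, 3] needs 3 colors (χ ≥ 3).
The coloring below uses 3 colors, so χ(G) = 3.
A valid 3-coloring: color 1: [3, 6, 8, 9, 24, 27]; color 2: [2, 4, 7, 15, 17, 26]; color 3: [10, 12].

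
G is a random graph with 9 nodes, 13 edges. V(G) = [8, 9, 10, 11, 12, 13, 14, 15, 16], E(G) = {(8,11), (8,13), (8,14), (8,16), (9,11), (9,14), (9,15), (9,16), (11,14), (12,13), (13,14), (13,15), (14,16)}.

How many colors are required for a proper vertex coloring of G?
Clique number ω(G) = 3 (lower bound: χ ≥ ω).
The clique on [8, 14, 16] has size 3, forcing χ ≥ 3, and the coloring below uses 3 colors, so χ(G) = 3.
A valid 3-coloring: color 1: [10, 12, 14, 15]; color 2: [11, 13, 16]; color 3: [8, 9].

χ(G) = 3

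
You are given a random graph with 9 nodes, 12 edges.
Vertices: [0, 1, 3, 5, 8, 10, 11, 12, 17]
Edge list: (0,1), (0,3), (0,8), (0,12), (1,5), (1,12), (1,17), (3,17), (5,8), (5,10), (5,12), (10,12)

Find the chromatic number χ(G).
χ(G) = 3

Clique number ω(G) = 3 (lower bound: χ ≥ ω).
The clique on [0, 1, 12] has size 3, forcing χ ≥ 3, and the coloring below uses 3 colors, so χ(G) = 3.
A valid 3-coloring: color 1: [1, 3, 8, 10, 11]; color 2: [0, 5, 17]; color 3: [12].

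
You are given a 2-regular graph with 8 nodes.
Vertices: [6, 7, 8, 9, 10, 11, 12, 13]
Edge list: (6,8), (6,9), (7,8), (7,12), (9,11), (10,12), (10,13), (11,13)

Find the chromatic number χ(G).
χ(G) = 2

Clique number ω(G) = 2 (lower bound: χ ≥ ω).
The graph is bipartite (no odd cycle), so 2 colors suffice: χ(G) = 2.
A valid 2-coloring: color 1: [6, 7, 10, 11]; color 2: [8, 9, 12, 13].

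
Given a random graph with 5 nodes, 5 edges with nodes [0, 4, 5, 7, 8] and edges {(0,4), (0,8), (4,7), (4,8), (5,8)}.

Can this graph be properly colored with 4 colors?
Yes, G is 4-colorable

A valid 4-coloring: color 1: [7, 8]; color 2: [4, 5]; color 3: [0].
(χ(G) = 3 ≤ 4.)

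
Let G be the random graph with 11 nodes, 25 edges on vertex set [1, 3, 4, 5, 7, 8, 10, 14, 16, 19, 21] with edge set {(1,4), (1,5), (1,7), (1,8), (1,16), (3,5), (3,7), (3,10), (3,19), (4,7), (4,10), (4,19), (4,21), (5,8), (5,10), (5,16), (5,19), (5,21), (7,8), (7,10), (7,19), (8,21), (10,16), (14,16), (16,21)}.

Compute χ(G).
Clique number ω(G) = 3 (lower bound: χ ≥ ω).
The clique on [1, 4, 7] has size 3, forcing χ ≥ 3, and the coloring below uses 3 colors, so χ(G) = 3.
A valid 3-coloring: color 1: [5, 7, 14]; color 2: [1, 10, 19, 21]; color 3: [3, 4, 8, 16].

χ(G) = 3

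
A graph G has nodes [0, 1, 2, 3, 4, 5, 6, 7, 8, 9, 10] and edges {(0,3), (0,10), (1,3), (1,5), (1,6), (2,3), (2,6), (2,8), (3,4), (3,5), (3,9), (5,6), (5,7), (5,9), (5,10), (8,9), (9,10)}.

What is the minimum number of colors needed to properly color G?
Clique number ω(G) = 3 (lower bound: χ ≥ ω).
The clique on [1, 3, 5] has size 3, forcing χ ≥ 3, and the coloring below uses 3 colors, so χ(G) = 3.
A valid 3-coloring: color 1: [3, 6, 7, 8, 10]; color 2: [0, 2, 4, 5]; color 3: [1, 9].

χ(G) = 3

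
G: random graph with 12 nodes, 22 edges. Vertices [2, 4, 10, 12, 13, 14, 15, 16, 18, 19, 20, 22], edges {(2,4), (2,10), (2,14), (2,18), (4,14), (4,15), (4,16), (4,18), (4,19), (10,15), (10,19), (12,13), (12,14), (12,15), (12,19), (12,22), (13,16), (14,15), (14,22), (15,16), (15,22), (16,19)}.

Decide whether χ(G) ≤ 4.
A valid 4-coloring: color 1: [4, 10, 12, 20]; color 2: [2, 13, 15, 19]; color 3: [14, 16, 18]; color 4: [22].
(χ(G) = 4 ≤ 4.)

Yes, G is 4-colorable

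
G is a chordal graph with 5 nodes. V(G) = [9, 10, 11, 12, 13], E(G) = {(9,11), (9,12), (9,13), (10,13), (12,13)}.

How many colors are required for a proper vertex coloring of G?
Clique number ω(G) = 3 (lower bound: χ ≥ ω).
The clique on [9, 12, 13] has size 3, forcing χ ≥ 3, and the coloring below uses 3 colors, so χ(G) = 3.
A valid 3-coloring: color 1: [11, 13]; color 2: [9, 10]; color 3: [12].

χ(G) = 3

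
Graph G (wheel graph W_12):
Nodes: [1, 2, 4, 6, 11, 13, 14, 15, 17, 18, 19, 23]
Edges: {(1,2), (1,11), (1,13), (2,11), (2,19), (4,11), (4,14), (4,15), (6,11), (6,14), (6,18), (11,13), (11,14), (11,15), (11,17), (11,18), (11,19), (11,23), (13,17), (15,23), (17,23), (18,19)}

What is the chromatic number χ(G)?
Clique number ω(G) = 3 (lower bound: χ ≥ ω).
Odd cycle [14, 4, 15, 23, 17, 13, 1, 2, 19, 18, 6] needs 3 colors (χ ≥ 3).
Vertex 11 is adjacent to every vertex of [1, 2, 4, 6, 13, 14, 15, 17, 18, 19, 23], which already need 3 colors among themselves, so 11 needs a new color (χ ≥ 4).
The coloring below uses 4 colors, so χ(G) = 4.
A valid 4-coloring: color 1: [11]; color 2: [1, 14, 15, 17, 18]; color 3: [2, 4, 6, 13, 23]; color 4: [19].

χ(G) = 4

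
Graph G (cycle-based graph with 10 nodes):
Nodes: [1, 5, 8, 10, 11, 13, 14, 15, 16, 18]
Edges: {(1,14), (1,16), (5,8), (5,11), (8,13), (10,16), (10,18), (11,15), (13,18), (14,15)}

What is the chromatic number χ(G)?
Clique number ω(G) = 2 (lower bound: χ ≥ ω).
The graph is bipartite (no odd cycle), so 2 colors suffice: χ(G) = 2.
A valid 2-coloring: color 1: [8, 11, 14, 16, 18]; color 2: [1, 5, 10, 13, 15].

χ(G) = 2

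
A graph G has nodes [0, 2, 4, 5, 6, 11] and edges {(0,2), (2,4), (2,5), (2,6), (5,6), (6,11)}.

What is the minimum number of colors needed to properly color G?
Clique number ω(G) = 3 (lower bound: χ ≥ ω).
The clique on [2, 5, 6] has size 3, forcing χ ≥ 3, and the coloring below uses 3 colors, so χ(G) = 3.
A valid 3-coloring: color 1: [2, 11]; color 2: [0, 4, 6]; color 3: [5].

χ(G) = 3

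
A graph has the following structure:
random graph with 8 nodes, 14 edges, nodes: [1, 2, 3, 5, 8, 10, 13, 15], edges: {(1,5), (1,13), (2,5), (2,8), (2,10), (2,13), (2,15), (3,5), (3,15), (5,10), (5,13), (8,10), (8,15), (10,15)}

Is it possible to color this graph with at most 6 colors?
Yes, G is 6-colorable

A valid 6-coloring: color 1: [5, 15]; color 2: [1, 2, 3]; color 3: [10, 13]; color 4: [8].
(χ(G) = 4 ≤ 6.)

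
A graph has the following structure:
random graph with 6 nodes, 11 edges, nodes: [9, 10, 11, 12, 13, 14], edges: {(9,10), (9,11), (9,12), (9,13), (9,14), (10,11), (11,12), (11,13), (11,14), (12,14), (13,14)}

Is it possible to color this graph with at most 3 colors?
No, G is not 3-colorable

The clique on vertices [9, 11, 12, 14] has size 4 > 3, so it alone needs 4 colors.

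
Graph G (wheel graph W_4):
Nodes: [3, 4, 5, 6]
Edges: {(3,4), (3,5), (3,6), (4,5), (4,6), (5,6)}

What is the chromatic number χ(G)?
χ(G) = 4

Clique number ω(G) = 4 (lower bound: χ ≥ ω).
The clique on [3, 4, 5, 6] has size 4, forcing χ ≥ 4, and the coloring below uses 4 colors, so χ(G) = 4.
A valid 4-coloring: color 1: [5]; color 2: [4]; color 3: [3]; color 4: [6].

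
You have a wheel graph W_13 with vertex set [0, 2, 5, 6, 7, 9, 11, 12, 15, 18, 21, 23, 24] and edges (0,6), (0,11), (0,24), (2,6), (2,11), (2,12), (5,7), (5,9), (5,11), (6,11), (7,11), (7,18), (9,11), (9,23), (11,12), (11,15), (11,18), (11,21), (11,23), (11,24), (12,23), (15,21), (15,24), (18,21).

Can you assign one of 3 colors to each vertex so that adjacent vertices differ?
Yes, G is 3-colorable

A valid 3-coloring: color 1: [11]; color 2: [6, 7, 9, 12, 21, 24]; color 3: [0, 2, 5, 15, 18, 23].
(χ(G) = 3 ≤ 3.)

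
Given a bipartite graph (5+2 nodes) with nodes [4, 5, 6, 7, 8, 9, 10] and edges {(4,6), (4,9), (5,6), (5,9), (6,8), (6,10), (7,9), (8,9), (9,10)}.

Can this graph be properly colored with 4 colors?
A valid 4-coloring: color 1: [6, 9]; color 2: [4, 5, 7, 8, 10].
(χ(G) = 2 ≤ 4.)

Yes, G is 4-colorable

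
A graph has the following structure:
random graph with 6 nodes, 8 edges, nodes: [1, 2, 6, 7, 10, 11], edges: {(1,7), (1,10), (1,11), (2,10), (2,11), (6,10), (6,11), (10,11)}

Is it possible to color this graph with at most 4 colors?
Yes, G is 4-colorable

A valid 4-coloring: color 1: [7, 10]; color 2: [11]; color 3: [1, 2, 6].
(χ(G) = 3 ≤ 4.)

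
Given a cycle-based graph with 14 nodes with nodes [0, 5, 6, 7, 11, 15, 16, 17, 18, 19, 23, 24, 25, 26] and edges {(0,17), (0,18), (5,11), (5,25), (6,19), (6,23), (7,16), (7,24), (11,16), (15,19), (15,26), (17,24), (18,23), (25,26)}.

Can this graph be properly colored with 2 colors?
Yes, G is 2-colorable

A valid 2-coloring: color 1: [6, 7, 11, 15, 17, 18, 25]; color 2: [0, 5, 16, 19, 23, 24, 26].
(χ(G) = 2 ≤ 2.)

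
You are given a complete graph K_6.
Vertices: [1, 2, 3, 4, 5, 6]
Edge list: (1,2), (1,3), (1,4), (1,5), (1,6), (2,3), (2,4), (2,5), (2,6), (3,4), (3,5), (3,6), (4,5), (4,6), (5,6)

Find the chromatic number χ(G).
Clique number ω(G) = 6 (lower bound: χ ≥ ω).
The clique on [1, 2, 3, 4, 5, 6] has size 6, forcing χ ≥ 6, and the coloring below uses 6 colors, so χ(G) = 6.
A valid 6-coloring: color 1: [1]; color 2: [3]; color 3: [5]; color 4: [6]; color 5: [2]; color 6: [4].

χ(G) = 6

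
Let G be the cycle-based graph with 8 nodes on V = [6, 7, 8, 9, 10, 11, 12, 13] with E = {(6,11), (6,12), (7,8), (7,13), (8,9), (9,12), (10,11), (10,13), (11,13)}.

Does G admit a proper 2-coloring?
No, G is not 2-colorable

The clique on vertices [10, 11, 13] has size 3 > 2, so it alone needs 3 colors.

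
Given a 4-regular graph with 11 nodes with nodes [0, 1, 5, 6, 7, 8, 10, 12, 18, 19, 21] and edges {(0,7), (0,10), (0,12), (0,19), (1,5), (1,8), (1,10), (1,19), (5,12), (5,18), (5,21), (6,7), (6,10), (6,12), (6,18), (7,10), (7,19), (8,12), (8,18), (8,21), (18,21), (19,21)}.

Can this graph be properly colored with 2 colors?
The clique on vertices [0, 7, 10] has size 3 > 2, so it alone needs 3 colors.

No, G is not 2-colorable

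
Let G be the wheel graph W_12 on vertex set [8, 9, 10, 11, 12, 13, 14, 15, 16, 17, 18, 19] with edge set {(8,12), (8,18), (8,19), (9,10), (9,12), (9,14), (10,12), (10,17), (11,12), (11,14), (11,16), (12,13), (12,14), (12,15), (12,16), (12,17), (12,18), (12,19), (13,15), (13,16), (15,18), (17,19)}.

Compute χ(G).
χ(G) = 4

Clique number ω(G) = 3 (lower bound: χ ≥ ω).
Odd cycle [11, 16, 13, 15, 18, 8, 19, 17, 10, 9, 14] needs 3 colors (χ ≥ 3).
Vertex 12 is adjacent to every vertex of [8, 9, 10, 11, 13, 14, 15, 16, 17, 18, 19], which already need 3 colors among themselves, so 12 needs a new color (χ ≥ 4).
The coloring below uses 4 colors, so χ(G) = 4.
A valid 4-coloring: color 1: [12]; color 2: [9, 11, 13, 18, 19]; color 3: [8, 14, 15, 16, 17]; color 4: [10].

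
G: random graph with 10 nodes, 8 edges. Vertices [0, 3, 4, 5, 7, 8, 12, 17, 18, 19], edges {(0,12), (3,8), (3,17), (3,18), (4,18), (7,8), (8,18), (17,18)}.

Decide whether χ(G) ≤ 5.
Yes, G is 5-colorable

A valid 5-coloring: color 1: [0, 5, 7, 18, 19]; color 2: [4, 8, 12, 17]; color 3: [3].
(χ(G) = 3 ≤ 5.)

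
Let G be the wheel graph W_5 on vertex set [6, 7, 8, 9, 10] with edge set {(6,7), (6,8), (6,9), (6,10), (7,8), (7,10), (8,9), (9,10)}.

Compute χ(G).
χ(G) = 3

Clique number ω(G) = 3 (lower bound: χ ≥ ω).
The clique on [6, 8, 9] has size 3, forcing χ ≥ 3, and the coloring below uses 3 colors, so χ(G) = 3.
A valid 3-coloring: color 1: [6]; color 2: [7, 9]; color 3: [8, 10].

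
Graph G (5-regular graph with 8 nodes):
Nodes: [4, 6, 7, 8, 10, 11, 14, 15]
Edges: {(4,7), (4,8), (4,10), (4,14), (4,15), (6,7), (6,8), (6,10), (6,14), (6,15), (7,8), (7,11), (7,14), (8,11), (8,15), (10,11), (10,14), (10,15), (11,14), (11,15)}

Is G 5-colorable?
Yes, G is 5-colorable

A valid 5-coloring: color 1: [7, 10]; color 2: [4, 6, 11]; color 3: [8, 14]; color 4: [15].
(χ(G) = 4 ≤ 5.)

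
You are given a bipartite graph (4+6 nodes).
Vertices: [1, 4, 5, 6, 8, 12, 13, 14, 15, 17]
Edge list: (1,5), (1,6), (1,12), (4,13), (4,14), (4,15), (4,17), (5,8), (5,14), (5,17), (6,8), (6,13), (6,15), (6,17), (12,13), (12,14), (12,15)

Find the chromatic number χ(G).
Clique number ω(G) = 2 (lower bound: χ ≥ ω).
The graph is bipartite (no odd cycle), so 2 colors suffice: χ(G) = 2.
A valid 2-coloring: color 1: [4, 5, 6, 12]; color 2: [1, 8, 13, 14, 15, 17].

χ(G) = 2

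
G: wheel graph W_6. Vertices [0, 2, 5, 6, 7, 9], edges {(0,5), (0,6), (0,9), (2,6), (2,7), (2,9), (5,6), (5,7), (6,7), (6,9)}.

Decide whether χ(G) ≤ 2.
No, G is not 2-colorable

The clique on vertices [0, 6, 9] has size 3 > 2, so it alone needs 3 colors.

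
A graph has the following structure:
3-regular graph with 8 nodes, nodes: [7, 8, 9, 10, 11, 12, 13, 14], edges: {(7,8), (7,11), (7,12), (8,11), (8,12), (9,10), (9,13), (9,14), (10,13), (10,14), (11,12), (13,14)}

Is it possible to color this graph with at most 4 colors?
Yes, G is 4-colorable

A valid 4-coloring: color 1: [8, 10]; color 2: [12, 14]; color 3: [7, 13]; color 4: [9, 11].
(χ(G) = 4 ≤ 4.)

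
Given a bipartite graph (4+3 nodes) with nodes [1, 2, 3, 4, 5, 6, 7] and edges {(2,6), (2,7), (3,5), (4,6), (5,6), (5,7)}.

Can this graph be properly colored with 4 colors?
Yes, G is 4-colorable

A valid 4-coloring: color 1: [1, 3, 6, 7]; color 2: [2, 4, 5].
(χ(G) = 2 ≤ 4.)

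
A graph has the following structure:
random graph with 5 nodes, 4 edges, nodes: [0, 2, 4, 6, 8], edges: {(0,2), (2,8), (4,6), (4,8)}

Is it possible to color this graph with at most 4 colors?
Yes, G is 4-colorable

A valid 4-coloring: color 1: [2, 4]; color 2: [0, 6, 8].
(χ(G) = 2 ≤ 4.)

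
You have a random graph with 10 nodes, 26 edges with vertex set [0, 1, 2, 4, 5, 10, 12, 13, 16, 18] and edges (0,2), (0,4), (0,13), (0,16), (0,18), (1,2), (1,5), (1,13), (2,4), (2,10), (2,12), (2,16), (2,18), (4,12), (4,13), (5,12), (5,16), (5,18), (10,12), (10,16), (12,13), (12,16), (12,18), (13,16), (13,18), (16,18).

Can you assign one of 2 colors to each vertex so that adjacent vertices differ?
The clique on vertices [0, 2, 16, 18] has size 4 > 2, so it alone needs 4 colors.

No, G is not 2-colorable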